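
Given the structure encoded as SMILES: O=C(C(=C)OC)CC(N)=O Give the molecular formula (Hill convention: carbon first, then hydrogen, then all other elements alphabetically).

C6H9NO3

Walk through each heavy atom and fill implicit hydrogens from standard valence (C 4, N 3, O 2, S 2, halogen 1):
  atom 1: O, bond orders sum to 2 (valence 2) → 0 H
  atom 2: C, bond orders sum to 4 (valence 4) → 0 H
  atom 3: C, bond orders sum to 4 (valence 4) → 0 H
  atom 4: C, bond orders sum to 2 (valence 4) → 2 H
  atom 5: O, bond orders sum to 2 (valence 2) → 0 H
  atom 6: C, bond orders sum to 1 (valence 4) → 3 H
  atom 7: C, bond orders sum to 2 (valence 4) → 2 H
  atom 8: C, bond orders sum to 4 (valence 4) → 0 H
  atom 9: N, bond orders sum to 1 (valence 3) → 2 H
  atom 10: O, bond orders sum to 2 (valence 2) → 0 H
Totals → C:6, H:9, N:1, O:3.
In Hill order: C6H9NO3.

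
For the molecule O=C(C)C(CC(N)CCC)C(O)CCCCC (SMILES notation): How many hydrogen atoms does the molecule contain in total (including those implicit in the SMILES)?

29

Walk through each heavy atom and fill implicit hydrogens from standard valence (C 4, N 3, O 2, S 2, halogen 1):
  atom 1: O, bond orders sum to 2 (valence 2) → 0 H
  atom 2: C, bond orders sum to 4 (valence 4) → 0 H
  atom 3: C, bond orders sum to 1 (valence 4) → 3 H
  atom 4: C, bond orders sum to 3 (valence 4) → 1 H
  atom 5: C, bond orders sum to 2 (valence 4) → 2 H
  atom 6: C, bond orders sum to 3 (valence 4) → 1 H
  atom 7: N, bond orders sum to 1 (valence 3) → 2 H
  atom 8: C, bond orders sum to 2 (valence 4) → 2 H
  atom 9: C, bond orders sum to 2 (valence 4) → 2 H
  atom 10: C, bond orders sum to 1 (valence 4) → 3 H
  atom 11: C, bond orders sum to 3 (valence 4) → 1 H
  atom 12: O, bond orders sum to 1 (valence 2) → 1 H
  atom 13: C, bond orders sum to 2 (valence 4) → 2 H
  atom 14: C, bond orders sum to 2 (valence 4) → 2 H
  atom 15: C, bond orders sum to 2 (valence 4) → 2 H
  atom 16: C, bond orders sum to 2 (valence 4) → 2 H
  atom 17: C, bond orders sum to 1 (valence 4) → 3 H
Total hydrogens: 29.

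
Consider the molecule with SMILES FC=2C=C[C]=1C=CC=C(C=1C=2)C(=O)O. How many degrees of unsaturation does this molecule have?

8

Molecular formula: C11H7FO2.
DoU = (2C + 2 + N − H − X) / 2, where X is the halogen count and O/S are ignored.
    = (2·11 + 2 + 0 − 7 − 1) / 2 = 16 / 2 = 8.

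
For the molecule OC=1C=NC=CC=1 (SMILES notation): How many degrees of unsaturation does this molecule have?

Degree of unsaturation = (number of rings) + (number of π bonds).
Ring closures in the SMILES: 1.
π bonds: 3 double bonds (each 1 DoU) → 3 DoU from unsaturation.
Total DoU = 1 + 3 = 4.

4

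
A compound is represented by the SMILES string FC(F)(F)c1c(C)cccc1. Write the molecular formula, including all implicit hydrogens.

C8H7F3

Walk through each heavy atom and fill implicit hydrogens from standard valence (C 4, N 3, O 2, S 2, halogen 1); for lowercase aromatic atoms, an aromatic c carries 1 H when it has two neighbours and 0 H with three, and aromatic n carries 0 H:
  atom 1: F (halogen, monovalent) → 0 H
  atom 2: C, bond orders sum to 4 (valence 4) → 0 H
  atom 3: F (halogen, monovalent) → 0 H
  atom 4: F (halogen, monovalent) → 0 H
  atom 5: aromatic c, 3 neighbours → 0 H
  atom 6: aromatic c, 3 neighbours → 0 H
  atom 7: C, bond orders sum to 1 (valence 4) → 3 H
  atom 8: aromatic c, 2 neighbours → 1 H
  atom 9: aromatic c, 2 neighbours → 1 H
  atom 10: aromatic c, 2 neighbours → 1 H
  atom 11: aromatic c, 2 neighbours → 1 H
Totals → C:8, H:7, F:3.
In Hill order: C8H7F3.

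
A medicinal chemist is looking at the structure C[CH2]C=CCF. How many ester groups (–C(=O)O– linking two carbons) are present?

Scan the SMILES for the ester motif — none present.
Groups that are present: 1 alkene.

0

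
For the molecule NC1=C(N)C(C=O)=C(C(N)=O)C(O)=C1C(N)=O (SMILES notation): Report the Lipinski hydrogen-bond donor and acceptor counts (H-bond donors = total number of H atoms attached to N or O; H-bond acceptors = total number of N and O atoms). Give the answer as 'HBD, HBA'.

Donors: find every N or O and count the H atoms it carries.
  atom 1 (N): bond orders sum to 1 → 2 H
  atom 4 (N): bond orders sum to 1 → 2 H
  atom 7 (O): bond orders sum to 2 → 0 H
  atom 10 (N): bond orders sum to 1 → 2 H
  atom 11 (O): bond orders sum to 2 → 0 H
  atom 13 (O): bond orders sum to 1 → 1 H
  atom 16 (N): bond orders sum to 1 → 2 H
  atom 17 (O): bond orders sum to 2 → 0 H
Lipinski HBD = 9.
Acceptors: N atoms = 4, O atoms = 4 → HBA = 8.

9, 8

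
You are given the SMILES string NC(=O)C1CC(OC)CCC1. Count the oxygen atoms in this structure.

2

Scan the SMILES for O atoms (remember two-letter symbols like Cl and Br are single atoms).
Oxygen count: 2.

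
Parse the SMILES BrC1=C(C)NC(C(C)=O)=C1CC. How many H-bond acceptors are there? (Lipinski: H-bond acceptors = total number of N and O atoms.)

N atoms: 1; O atoms: 1.
Lipinski HBA = 1 + 1 = 2.

2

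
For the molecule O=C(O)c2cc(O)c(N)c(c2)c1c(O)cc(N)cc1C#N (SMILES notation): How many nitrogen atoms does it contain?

Scan the SMILES for N atoms (remember two-letter symbols like Cl and Br are single atoms).
Nitrogen count: 3.

3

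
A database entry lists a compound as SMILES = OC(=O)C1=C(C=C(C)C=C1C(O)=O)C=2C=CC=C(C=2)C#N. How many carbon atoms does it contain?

Count every carbon token in the SMILES (each C, including those in ring-closure positions and inside branches).
Carbon count: 16.

16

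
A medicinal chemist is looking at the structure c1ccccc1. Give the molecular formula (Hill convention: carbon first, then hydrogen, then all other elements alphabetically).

Walk through each heavy atom and fill implicit hydrogens from standard valence (C 4, N 3, O 2, S 2, halogen 1); for lowercase aromatic atoms, an aromatic c carries 1 H when it has two neighbours and 0 H with three, and aromatic n carries 0 H:
  atom 1: aromatic c, 2 neighbours → 1 H
  atom 2: aromatic c, 2 neighbours → 1 H
  atom 3: aromatic c, 2 neighbours → 1 H
  atom 4: aromatic c, 2 neighbours → 1 H
  atom 5: aromatic c, 2 neighbours → 1 H
  atom 6: aromatic c, 2 neighbours → 1 H
Totals → C:6, H:6.

C6H6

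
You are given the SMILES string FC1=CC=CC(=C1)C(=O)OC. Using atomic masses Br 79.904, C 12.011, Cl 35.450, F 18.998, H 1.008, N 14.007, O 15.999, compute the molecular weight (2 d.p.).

First, the molecular formula is C8H7FO2 (counting implicit H from valence).
  C: 8 × 12.011 = 96.088
  F: 1 × 18.998 = 18.998
  H: 7 × 1.008 = 7.056
  O: 2 × 15.999 = 31.998
Sum: 8×12.011 + 1×18.998 + 7×1.008 + 2×15.999 = 154.140 → 154.14 g/mol.

154.14 g/mol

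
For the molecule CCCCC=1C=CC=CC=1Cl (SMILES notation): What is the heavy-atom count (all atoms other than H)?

Every atom symbol written in the SMILES (organic subset) is one heavy atom; implicit H are not written.
Heavy atoms by element → C:10, Cl:1.
Total: 11.

11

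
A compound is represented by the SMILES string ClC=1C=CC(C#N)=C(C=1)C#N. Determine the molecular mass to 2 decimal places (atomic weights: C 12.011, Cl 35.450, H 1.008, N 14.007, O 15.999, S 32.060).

162.58 g/mol

First, the molecular formula is C8H3ClN2 (counting implicit H from valence).
  C: 8 × 12.011 = 96.088
  Cl: 1 × 35.450 = 35.450
  H: 3 × 1.008 = 3.024
  N: 2 × 14.007 = 28.014
Sum: 8×12.011 + 1×35.450 + 3×1.008 + 2×14.007 = 162.576 → 162.58 g/mol.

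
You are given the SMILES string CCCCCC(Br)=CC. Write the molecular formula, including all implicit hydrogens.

C8H15Br

Walk through each heavy atom and fill implicit hydrogens from standard valence (C 4, N 3, O 2, S 2, halogen 1):
  atom 1: C, bond orders sum to 1 (valence 4) → 3 H
  atom 2: C, bond orders sum to 2 (valence 4) → 2 H
  atom 3: C, bond orders sum to 2 (valence 4) → 2 H
  atom 4: C, bond orders sum to 2 (valence 4) → 2 H
  atom 5: C, bond orders sum to 2 (valence 4) → 2 H
  atom 6: C, bond orders sum to 4 (valence 4) → 0 H
  atom 7: Br (halogen, monovalent) → 0 H
  atom 8: C, bond orders sum to 3 (valence 4) → 1 H
  atom 9: C, bond orders sum to 1 (valence 4) → 3 H
Totals → C:8, H:15, Br:1.
In Hill order: C8H15Br.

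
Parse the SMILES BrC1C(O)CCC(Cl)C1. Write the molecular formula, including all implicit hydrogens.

Walk through each heavy atom and fill implicit hydrogens from standard valence (C 4, N 3, O 2, S 2, halogen 1):
  atom 1: Br (halogen, monovalent) → 0 H
  atom 2: C, bond orders sum to 3 (valence 4) → 1 H
  atom 3: C, bond orders sum to 3 (valence 4) → 1 H
  atom 4: O, bond orders sum to 1 (valence 2) → 1 H
  atom 5: C, bond orders sum to 2 (valence 4) → 2 H
  atom 6: C, bond orders sum to 2 (valence 4) → 2 H
  atom 7: C, bond orders sum to 3 (valence 4) → 1 H
  atom 8: Cl (halogen, monovalent) → 0 H
  atom 9: C, bond orders sum to 2 (valence 4) → 2 H
Totals → C:6, H:10, Br:1, Cl:1, O:1.

C6H10BrClO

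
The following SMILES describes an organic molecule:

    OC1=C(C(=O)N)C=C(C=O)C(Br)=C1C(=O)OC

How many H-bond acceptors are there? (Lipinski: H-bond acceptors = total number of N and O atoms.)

6

N atoms: 1; O atoms: 5.
Lipinski HBA = 1 + 5 = 6.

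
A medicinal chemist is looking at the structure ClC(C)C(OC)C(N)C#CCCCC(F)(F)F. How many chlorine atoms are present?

1

Scan the SMILES for Cl atoms (remember two-letter symbols like Cl and Br are single atoms).
Chlorine count: 1.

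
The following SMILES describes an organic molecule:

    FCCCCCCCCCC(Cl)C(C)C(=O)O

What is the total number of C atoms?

Count every carbon token in the SMILES (each C, including those in ring-closure positions and inside branches).
Carbon count: 13.

13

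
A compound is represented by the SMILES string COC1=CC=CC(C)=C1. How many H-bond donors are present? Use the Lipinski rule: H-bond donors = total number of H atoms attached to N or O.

0

Donors: find every N or O and count the H atoms it carries.
  atom 2 (O): bond orders sum to 2 → 0 H
Lipinski HBD = 0.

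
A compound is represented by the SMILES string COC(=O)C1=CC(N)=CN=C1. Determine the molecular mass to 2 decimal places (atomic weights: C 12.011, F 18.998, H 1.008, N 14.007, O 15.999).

152.15 g/mol

First, the molecular formula is C7H8N2O2 (counting implicit H from valence).
  C: 7 × 12.011 = 84.077
  H: 8 × 1.008 = 8.064
  N: 2 × 14.007 = 28.014
  O: 2 × 15.999 = 31.998
Sum: 7×12.011 + 8×1.008 + 2×14.007 + 2×15.999 = 152.153 → 152.15 g/mol.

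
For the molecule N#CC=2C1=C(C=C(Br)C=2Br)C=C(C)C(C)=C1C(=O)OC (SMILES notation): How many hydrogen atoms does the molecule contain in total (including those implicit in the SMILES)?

11

Walk through each heavy atom and fill implicit hydrogens from standard valence (C 4, N 3, O 2, S 2, halogen 1):
  atom 1: N, bond orders sum to 3 (valence 3) → 0 H
  atom 2: C, bond orders sum to 4 (valence 4) → 0 H
  atom 3: C, bond orders sum to 4 (valence 4) → 0 H
  atom 4: C, bond orders sum to 4 (valence 4) → 0 H
  atom 5: C, bond orders sum to 4 (valence 4) → 0 H
  atom 6: C, bond orders sum to 3 (valence 4) → 1 H
  atom 7: C, bond orders sum to 4 (valence 4) → 0 H
  atom 8: Br (halogen, monovalent) → 0 H
  atom 9: C, bond orders sum to 4 (valence 4) → 0 H
  atom 10: Br (halogen, monovalent) → 0 H
  atom 11: C, bond orders sum to 3 (valence 4) → 1 H
  atom 12: C, bond orders sum to 4 (valence 4) → 0 H
  atom 13: C, bond orders sum to 1 (valence 4) → 3 H
  atom 14: C, bond orders sum to 4 (valence 4) → 0 H
  atom 15: C, bond orders sum to 1 (valence 4) → 3 H
  atom 16: C, bond orders sum to 4 (valence 4) → 0 H
  atom 17: C, bond orders sum to 4 (valence 4) → 0 H
  atom 18: O, bond orders sum to 2 (valence 2) → 0 H
  atom 19: O, bond orders sum to 2 (valence 2) → 0 H
  atom 20: C, bond orders sum to 1 (valence 4) → 3 H
Total hydrogens: 11.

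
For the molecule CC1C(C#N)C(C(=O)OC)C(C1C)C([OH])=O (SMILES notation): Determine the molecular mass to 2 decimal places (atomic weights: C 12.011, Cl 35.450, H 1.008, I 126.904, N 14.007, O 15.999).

First, the molecular formula is C11H15NO4 (counting implicit H from valence).
  C: 11 × 12.011 = 132.121
  H: 15 × 1.008 = 15.120
  N: 1 × 14.007 = 14.007
  O: 4 × 15.999 = 63.996
Sum: 11×12.011 + 15×1.008 + 1×14.007 + 4×15.999 = 225.244 → 225.24 g/mol.

225.24 g/mol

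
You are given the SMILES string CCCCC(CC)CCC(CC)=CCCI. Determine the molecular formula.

C15H29I

Walk through each heavy atom and fill implicit hydrogens from standard valence (C 4, N 3, O 2, S 2, halogen 1):
  atom 1: C, bond orders sum to 1 (valence 4) → 3 H
  atom 2: C, bond orders sum to 2 (valence 4) → 2 H
  atom 3: C, bond orders sum to 2 (valence 4) → 2 H
  atom 4: C, bond orders sum to 2 (valence 4) → 2 H
  atom 5: C, bond orders sum to 3 (valence 4) → 1 H
  atom 6: C, bond orders sum to 2 (valence 4) → 2 H
  atom 7: C, bond orders sum to 1 (valence 4) → 3 H
  atom 8: C, bond orders sum to 2 (valence 4) → 2 H
  atom 9: C, bond orders sum to 2 (valence 4) → 2 H
  atom 10: C, bond orders sum to 4 (valence 4) → 0 H
  atom 11: C, bond orders sum to 2 (valence 4) → 2 H
  atom 12: C, bond orders sum to 1 (valence 4) → 3 H
  atom 13: C, bond orders sum to 3 (valence 4) → 1 H
  atom 14: C, bond orders sum to 2 (valence 4) → 2 H
  atom 15: C, bond orders sum to 2 (valence 4) → 2 H
  atom 16: I (halogen, monovalent) → 0 H
Totals → C:15, H:29, I:1.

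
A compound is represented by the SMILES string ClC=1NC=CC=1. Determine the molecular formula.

Walk through each heavy atom and fill implicit hydrogens from standard valence (C 4, N 3, O 2, S 2, halogen 1):
  atom 1: Cl (halogen, monovalent) → 0 H
  atom 2: C, bond orders sum to 4 (valence 4) → 0 H
  atom 3: N, bond orders sum to 2 (valence 3) → 1 H
  atom 4: C, bond orders sum to 3 (valence 4) → 1 H
  atom 5: C, bond orders sum to 3 (valence 4) → 1 H
  atom 6: C, bond orders sum to 3 (valence 4) → 1 H
Totals → C:4, H:4, Cl:1, N:1.
In Hill order: C4H4ClN.

C4H4ClN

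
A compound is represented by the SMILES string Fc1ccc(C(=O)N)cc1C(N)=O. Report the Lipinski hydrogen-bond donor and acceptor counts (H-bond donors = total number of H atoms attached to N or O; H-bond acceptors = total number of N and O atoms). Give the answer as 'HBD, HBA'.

Donors: find every N or O and count the H atoms it carries.
  atom 7 (O): bond orders sum to 2 → 0 H
  atom 8 (N): bond orders sum to 1 → 2 H
  atom 12 (N): bond orders sum to 1 → 2 H
  atom 13 (O): bond orders sum to 2 → 0 H
Lipinski HBD = 4.
Acceptors: N atoms = 2, O atoms = 2 → HBA = 4.

4, 4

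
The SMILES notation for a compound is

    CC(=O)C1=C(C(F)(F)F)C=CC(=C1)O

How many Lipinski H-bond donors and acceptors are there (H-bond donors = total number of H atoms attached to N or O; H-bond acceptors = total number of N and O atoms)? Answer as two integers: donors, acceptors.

1, 2

Donors: find every N or O and count the H atoms it carries.
  atom 3 (O): bond orders sum to 2 → 0 H
  atom 14 (O): bond orders sum to 1 → 1 H
Lipinski HBD = 1.
Acceptors: N atoms = 0, O atoms = 2 → HBA = 2.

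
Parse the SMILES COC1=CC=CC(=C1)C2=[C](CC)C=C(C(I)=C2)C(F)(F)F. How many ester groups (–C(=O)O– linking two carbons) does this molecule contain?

0

Scan the SMILES for the ester motif — none present.
Groups that are present: 1 ether.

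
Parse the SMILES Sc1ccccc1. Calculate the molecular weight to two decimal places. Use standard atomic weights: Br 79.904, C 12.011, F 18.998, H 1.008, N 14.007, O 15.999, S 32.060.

110.17 g/mol

First, the molecular formula is C6H6S (counting implicit H from valence).
  C: 6 × 12.011 = 72.066
  H: 6 × 1.008 = 6.048
  S: 1 × 32.060 = 32.060
Sum: 6×12.011 + 6×1.008 + 1×32.060 = 110.174 → 110.17 g/mol.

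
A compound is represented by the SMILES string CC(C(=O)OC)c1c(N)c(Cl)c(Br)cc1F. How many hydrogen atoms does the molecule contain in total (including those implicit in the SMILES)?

10

Walk through each heavy atom and fill implicit hydrogens from standard valence (C 4, N 3, O 2, S 2, halogen 1); for lowercase aromatic atoms, an aromatic c carries 1 H when it has two neighbours and 0 H with three, and aromatic n carries 0 H:
  atom 1: C, bond orders sum to 1 (valence 4) → 3 H
  atom 2: C, bond orders sum to 3 (valence 4) → 1 H
  atom 3: C, bond orders sum to 4 (valence 4) → 0 H
  atom 4: O, bond orders sum to 2 (valence 2) → 0 H
  atom 5: O, bond orders sum to 2 (valence 2) → 0 H
  atom 6: C, bond orders sum to 1 (valence 4) → 3 H
  atom 7: aromatic c, 3 neighbours → 0 H
  atom 8: aromatic c, 3 neighbours → 0 H
  atom 9: N, bond orders sum to 1 (valence 3) → 2 H
  atom 10: aromatic c, 3 neighbours → 0 H
  atom 11: Cl (halogen, monovalent) → 0 H
  atom 12: aromatic c, 3 neighbours → 0 H
  atom 13: Br (halogen, monovalent) → 0 H
  atom 14: aromatic c, 2 neighbours → 1 H
  atom 15: aromatic c, 3 neighbours → 0 H
  atom 16: F (halogen, monovalent) → 0 H
Total hydrogens: 10.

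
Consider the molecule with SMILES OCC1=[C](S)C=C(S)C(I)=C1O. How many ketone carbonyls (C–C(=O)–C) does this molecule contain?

0

Scan the SMILES for the ketone motif — none present.
Groups that are present: 2 hydroxyl, 2 thiol.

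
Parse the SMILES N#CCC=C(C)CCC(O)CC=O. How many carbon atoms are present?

Count every carbon token in the SMILES (each C, including those in ring-closure positions and inside branches).
Carbon count: 10.

10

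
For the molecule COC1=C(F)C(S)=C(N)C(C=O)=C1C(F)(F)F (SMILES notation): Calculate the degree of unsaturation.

Molecular formula: C9H7F4NO2S.
DoU = (2C + 2 + N − H − X) / 2, where X is the halogen count and O/S are ignored.
    = (2·9 + 2 + 1 − 7 − 4) / 2 = 10 / 2 = 5.

5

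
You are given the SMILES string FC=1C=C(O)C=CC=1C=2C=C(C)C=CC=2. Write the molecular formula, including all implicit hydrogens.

C13H11FO

Walk through each heavy atom and fill implicit hydrogens from standard valence (C 4, N 3, O 2, S 2, halogen 1):
  atom 1: F (halogen, monovalent) → 0 H
  atom 2: C, bond orders sum to 4 (valence 4) → 0 H
  atom 3: C, bond orders sum to 3 (valence 4) → 1 H
  atom 4: C, bond orders sum to 4 (valence 4) → 0 H
  atom 5: O, bond orders sum to 1 (valence 2) → 1 H
  atom 6: C, bond orders sum to 3 (valence 4) → 1 H
  atom 7: C, bond orders sum to 3 (valence 4) → 1 H
  atom 8: C, bond orders sum to 4 (valence 4) → 0 H
  atom 9: C, bond orders sum to 4 (valence 4) → 0 H
  atom 10: C, bond orders sum to 3 (valence 4) → 1 H
  atom 11: C, bond orders sum to 4 (valence 4) → 0 H
  atom 12: C, bond orders sum to 1 (valence 4) → 3 H
  atom 13: C, bond orders sum to 3 (valence 4) → 1 H
  atom 14: C, bond orders sum to 3 (valence 4) → 1 H
  atom 15: C, bond orders sum to 3 (valence 4) → 1 H
Totals → C:13, H:11, F:1, O:1.
In Hill order: C13H11FO.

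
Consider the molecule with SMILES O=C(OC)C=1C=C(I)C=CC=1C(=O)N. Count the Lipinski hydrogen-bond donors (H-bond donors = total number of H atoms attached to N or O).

Donors: find every N or O and count the H atoms it carries.
  atom 1 (O): bond orders sum to 2 → 0 H
  atom 3 (O): bond orders sum to 2 → 0 H
  atom 13 (O): bond orders sum to 2 → 0 H
  atom 14 (N): bond orders sum to 1 → 2 H
Lipinski HBD = 2.

2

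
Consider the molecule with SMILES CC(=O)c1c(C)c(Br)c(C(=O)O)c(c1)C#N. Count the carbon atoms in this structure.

Count every carbon token in the SMILES (each C, including those in ring-closure positions and inside branches).
Carbon count: 11.

11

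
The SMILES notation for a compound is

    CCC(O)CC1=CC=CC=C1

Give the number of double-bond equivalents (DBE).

Degree of unsaturation = (number of rings) + (number of π bonds).
Ring closures in the SMILES: 1.
π bonds: 3 double bonds (each 1 DoU) → 3 DoU from unsaturation.
Total DoU = 1 + 3 = 4.

4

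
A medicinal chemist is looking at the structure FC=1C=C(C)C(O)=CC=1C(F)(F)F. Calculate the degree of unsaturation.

Degree of unsaturation = (number of rings) + (number of π bonds).
Ring closures in the SMILES: 1.
π bonds: 3 double bonds (each 1 DoU) → 3 DoU from unsaturation.
Total DoU = 1 + 3 = 4.

4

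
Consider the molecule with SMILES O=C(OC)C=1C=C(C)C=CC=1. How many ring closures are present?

1

In SMILES, each pair of matching ring-closure digits denotes one ring-closing bond; the number of such bonds equals the number of independent rings.
Ring-closure bonds here: 1.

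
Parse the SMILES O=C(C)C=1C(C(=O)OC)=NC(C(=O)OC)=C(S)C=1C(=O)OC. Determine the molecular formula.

Walk through each heavy atom and fill implicit hydrogens from standard valence (C 4, N 3, O 2, S 2, halogen 1):
  atom 1: O, bond orders sum to 2 (valence 2) → 0 H
  atom 2: C, bond orders sum to 4 (valence 4) → 0 H
  atom 3: C, bond orders sum to 1 (valence 4) → 3 H
  atom 4: C, bond orders sum to 4 (valence 4) → 0 H
  atom 5: C, bond orders sum to 4 (valence 4) → 0 H
  atom 6: C, bond orders sum to 4 (valence 4) → 0 H
  atom 7: O, bond orders sum to 2 (valence 2) → 0 H
  atom 8: O, bond orders sum to 2 (valence 2) → 0 H
  atom 9: C, bond orders sum to 1 (valence 4) → 3 H
  atom 10: N, bond orders sum to 3 (valence 3) → 0 H
  atom 11: C, bond orders sum to 4 (valence 4) → 0 H
  atom 12: C, bond orders sum to 4 (valence 4) → 0 H
  atom 13: O, bond orders sum to 2 (valence 2) → 0 H
  atom 14: O, bond orders sum to 2 (valence 2) → 0 H
  atom 15: C, bond orders sum to 1 (valence 4) → 3 H
  atom 16: C, bond orders sum to 4 (valence 4) → 0 H
  atom 17: S, bond orders sum to 1 (valence 2) → 1 H
  atom 18: C, bond orders sum to 4 (valence 4) → 0 H
  atom 19: C, bond orders sum to 4 (valence 4) → 0 H
  atom 20: O, bond orders sum to 2 (valence 2) → 0 H
  atom 21: O, bond orders sum to 2 (valence 2) → 0 H
  atom 22: C, bond orders sum to 1 (valence 4) → 3 H
Totals → C:13, H:13, N:1, O:7, S:1.

C13H13NO7S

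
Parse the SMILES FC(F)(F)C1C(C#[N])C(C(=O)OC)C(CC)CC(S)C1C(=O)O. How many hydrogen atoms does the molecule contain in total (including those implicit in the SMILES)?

Walk through each heavy atom and fill implicit hydrogens from standard valence (C 4, N 3, O 2, S 2, halogen 1):
  atom 1: F (halogen, monovalent) → 0 H
  atom 2: C, bond orders sum to 4 (valence 4) → 0 H
  atom 3: F (halogen, monovalent) → 0 H
  atom 4: F (halogen, monovalent) → 0 H
  atom 5: C, bond orders sum to 3 (valence 4) → 1 H
  atom 6: C, bond orders sum to 3 (valence 4) → 1 H
  atom 7: C, bond orders sum to 4 (valence 4) → 0 H
  atom 8: N with explicit H count 0
  atom 9: C, bond orders sum to 3 (valence 4) → 1 H
  atom 10: C, bond orders sum to 4 (valence 4) → 0 H
  atom 11: O, bond orders sum to 2 (valence 2) → 0 H
  atom 12: O, bond orders sum to 2 (valence 2) → 0 H
  atom 13: C, bond orders sum to 1 (valence 4) → 3 H
  atom 14: C, bond orders sum to 3 (valence 4) → 1 H
  atom 15: C, bond orders sum to 2 (valence 4) → 2 H
  atom 16: C, bond orders sum to 1 (valence 4) → 3 H
  atom 17: C, bond orders sum to 2 (valence 4) → 2 H
  atom 18: C, bond orders sum to 3 (valence 4) → 1 H
  atom 19: S, bond orders sum to 1 (valence 2) → 1 H
  atom 20: C, bond orders sum to 3 (valence 4) → 1 H
  atom 21: C, bond orders sum to 4 (valence 4) → 0 H
  atom 22: O, bond orders sum to 2 (valence 2) → 0 H
  atom 23: O, bond orders sum to 1 (valence 2) → 1 H
Total hydrogens: 18.

18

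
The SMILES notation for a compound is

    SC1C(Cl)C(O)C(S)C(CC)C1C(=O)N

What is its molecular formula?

Walk through each heavy atom and fill implicit hydrogens from standard valence (C 4, N 3, O 2, S 2, halogen 1):
  atom 1: S, bond orders sum to 1 (valence 2) → 1 H
  atom 2: C, bond orders sum to 3 (valence 4) → 1 H
  atom 3: C, bond orders sum to 3 (valence 4) → 1 H
  atom 4: Cl (halogen, monovalent) → 0 H
  atom 5: C, bond orders sum to 3 (valence 4) → 1 H
  atom 6: O, bond orders sum to 1 (valence 2) → 1 H
  atom 7: C, bond orders sum to 3 (valence 4) → 1 H
  atom 8: S, bond orders sum to 1 (valence 2) → 1 H
  atom 9: C, bond orders sum to 3 (valence 4) → 1 H
  atom 10: C, bond orders sum to 2 (valence 4) → 2 H
  atom 11: C, bond orders sum to 1 (valence 4) → 3 H
  atom 12: C, bond orders sum to 3 (valence 4) → 1 H
  atom 13: C, bond orders sum to 4 (valence 4) → 0 H
  atom 14: O, bond orders sum to 2 (valence 2) → 0 H
  atom 15: N, bond orders sum to 1 (valence 3) → 2 H
Totals → C:9, H:16, Cl:1, N:1, O:2, S:2.
In Hill order: C9H16ClNO2S2.

C9H16ClNO2S2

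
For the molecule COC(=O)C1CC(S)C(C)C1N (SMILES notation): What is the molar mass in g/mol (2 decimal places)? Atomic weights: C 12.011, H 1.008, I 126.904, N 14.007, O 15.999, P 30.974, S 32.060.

189.27 g/mol

First, the molecular formula is C8H15NO2S (counting implicit H from valence).
  C: 8 × 12.011 = 96.088
  H: 15 × 1.008 = 15.120
  N: 1 × 14.007 = 14.007
  O: 2 × 15.999 = 31.998
  S: 1 × 32.060 = 32.060
Sum: 8×12.011 + 15×1.008 + 1×14.007 + 2×15.999 + 1×32.060 = 189.273 → 189.27 g/mol.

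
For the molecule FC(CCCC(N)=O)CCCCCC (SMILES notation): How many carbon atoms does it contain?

11

Count every carbon token in the SMILES (each C, including those in ring-closure positions and inside branches).
Carbon count: 11.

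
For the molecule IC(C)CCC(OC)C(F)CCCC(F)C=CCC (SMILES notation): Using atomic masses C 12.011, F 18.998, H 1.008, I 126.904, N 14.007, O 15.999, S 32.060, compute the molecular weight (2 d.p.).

First, the molecular formula is C15H27F2IO (counting implicit H from valence).
  C: 15 × 12.011 = 180.165
  F: 2 × 18.998 = 37.996
  H: 27 × 1.008 = 27.216
  I: 1 × 126.904 = 126.904
  O: 1 × 15.999 = 15.999
Sum: 15×12.011 + 2×18.998 + 27×1.008 + 1×126.904 + 1×15.999 = 388.280 → 388.28 g/mol.

388.28 g/mol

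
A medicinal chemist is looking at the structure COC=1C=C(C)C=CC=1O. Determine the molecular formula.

Walk through each heavy atom and fill implicit hydrogens from standard valence (C 4, N 3, O 2, S 2, halogen 1):
  atom 1: C, bond orders sum to 1 (valence 4) → 3 H
  atom 2: O, bond orders sum to 2 (valence 2) → 0 H
  atom 3: C, bond orders sum to 4 (valence 4) → 0 H
  atom 4: C, bond orders sum to 3 (valence 4) → 1 H
  atom 5: C, bond orders sum to 4 (valence 4) → 0 H
  atom 6: C, bond orders sum to 1 (valence 4) → 3 H
  atom 7: C, bond orders sum to 3 (valence 4) → 1 H
  atom 8: C, bond orders sum to 3 (valence 4) → 1 H
  atom 9: C, bond orders sum to 4 (valence 4) → 0 H
  atom 10: O, bond orders sum to 1 (valence 2) → 1 H
Totals → C:8, H:10, O:2.
In Hill order: C8H10O2.

C8H10O2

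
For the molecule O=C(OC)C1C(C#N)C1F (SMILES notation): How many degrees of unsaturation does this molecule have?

Molecular formula: C6H6FNO2.
DoU = (2C + 2 + N − H − X) / 2, where X is the halogen count and O/S are ignored.
    = (2·6 + 2 + 1 − 6 − 1) / 2 = 8 / 2 = 4.

4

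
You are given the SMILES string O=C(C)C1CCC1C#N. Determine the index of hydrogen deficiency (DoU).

Degree of unsaturation = (number of rings) + (number of π bonds).
Ring closures in the SMILES: 1.
π bonds: 1 double bond (each 1 DoU), 1 triple bond (each 2 DoU) → 3 DoU from unsaturation.
Total DoU = 1 + 3 = 4.

4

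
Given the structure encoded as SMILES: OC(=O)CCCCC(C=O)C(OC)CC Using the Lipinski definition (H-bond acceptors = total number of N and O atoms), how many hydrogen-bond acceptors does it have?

N atoms: 0; O atoms: 4.
Lipinski HBA = 0 + 4 = 4.

4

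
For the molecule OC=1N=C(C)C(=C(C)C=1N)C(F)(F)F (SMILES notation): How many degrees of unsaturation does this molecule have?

Degree of unsaturation = (number of rings) + (number of π bonds).
Ring closures in the SMILES: 1.
π bonds: 3 double bonds (each 1 DoU) → 3 DoU from unsaturation.
Total DoU = 1 + 3 = 4.

4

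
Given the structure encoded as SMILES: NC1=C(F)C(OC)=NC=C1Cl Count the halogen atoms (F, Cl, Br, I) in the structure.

Halogen atoms appear at heavy-atom positions 4, 11 (1×Cl, 1×F).
Other groups present: 1 ether, 1 primary amine.
Halogen count: 2.

2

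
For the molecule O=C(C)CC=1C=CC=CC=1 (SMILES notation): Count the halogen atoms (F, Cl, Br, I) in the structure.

0

Scan the SMILES for the halogen motif — none present.
Groups that are present: 1 ketone.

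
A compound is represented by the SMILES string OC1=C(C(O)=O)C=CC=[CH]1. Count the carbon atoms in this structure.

7

Count every carbon token in the SMILES (each C, including those in ring-closure positions and inside branches).
Carbon count: 7.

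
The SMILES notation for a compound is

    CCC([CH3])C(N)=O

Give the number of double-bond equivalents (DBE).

Molecular formula: C5H11NO.
DoU = (2C + 2 + N − H − X) / 2, where X is the halogen count and O/S are ignored.
    = (2·5 + 2 + 1 − 11 − 0) / 2 = 2 / 2 = 1.

1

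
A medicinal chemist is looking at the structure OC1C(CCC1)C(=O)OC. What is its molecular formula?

C7H12O3

Walk through each heavy atom and fill implicit hydrogens from standard valence (C 4, N 3, O 2, S 2, halogen 1):
  atom 1: O, bond orders sum to 1 (valence 2) → 1 H
  atom 2: C, bond orders sum to 3 (valence 4) → 1 H
  atom 3: C, bond orders sum to 3 (valence 4) → 1 H
  atom 4: C, bond orders sum to 2 (valence 4) → 2 H
  atom 5: C, bond orders sum to 2 (valence 4) → 2 H
  atom 6: C, bond orders sum to 2 (valence 4) → 2 H
  atom 7: C, bond orders sum to 4 (valence 4) → 0 H
  atom 8: O, bond orders sum to 2 (valence 2) → 0 H
  atom 9: O, bond orders sum to 2 (valence 2) → 0 H
  atom 10: C, bond orders sum to 1 (valence 4) → 3 H
Totals → C:7, H:12, O:3.
In Hill order: C7H12O3.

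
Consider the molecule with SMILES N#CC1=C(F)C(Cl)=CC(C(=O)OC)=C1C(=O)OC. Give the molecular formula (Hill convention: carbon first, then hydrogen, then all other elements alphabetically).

C11H7ClFNO4

Walk through each heavy atom and fill implicit hydrogens from standard valence (C 4, N 3, O 2, S 2, halogen 1):
  atom 1: N, bond orders sum to 3 (valence 3) → 0 H
  atom 2: C, bond orders sum to 4 (valence 4) → 0 H
  atom 3: C, bond orders sum to 4 (valence 4) → 0 H
  atom 4: C, bond orders sum to 4 (valence 4) → 0 H
  atom 5: F (halogen, monovalent) → 0 H
  atom 6: C, bond orders sum to 4 (valence 4) → 0 H
  atom 7: Cl (halogen, monovalent) → 0 H
  atom 8: C, bond orders sum to 3 (valence 4) → 1 H
  atom 9: C, bond orders sum to 4 (valence 4) → 0 H
  atom 10: C, bond orders sum to 4 (valence 4) → 0 H
  atom 11: O, bond orders sum to 2 (valence 2) → 0 H
  atom 12: O, bond orders sum to 2 (valence 2) → 0 H
  atom 13: C, bond orders sum to 1 (valence 4) → 3 H
  atom 14: C, bond orders sum to 4 (valence 4) → 0 H
  atom 15: C, bond orders sum to 4 (valence 4) → 0 H
  atom 16: O, bond orders sum to 2 (valence 2) → 0 H
  atom 17: O, bond orders sum to 2 (valence 2) → 0 H
  atom 18: C, bond orders sum to 1 (valence 4) → 3 H
Totals → C:11, H:7, Cl:1, F:1, N:1, O:4.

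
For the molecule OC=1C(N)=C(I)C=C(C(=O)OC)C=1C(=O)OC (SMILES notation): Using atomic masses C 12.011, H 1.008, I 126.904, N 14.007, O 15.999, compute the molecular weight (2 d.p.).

First, the molecular formula is C10H10INO5 (counting implicit H from valence).
  C: 10 × 12.011 = 120.110
  H: 10 × 1.008 = 10.080
  I: 1 × 126.904 = 126.904
  N: 1 × 14.007 = 14.007
  O: 5 × 15.999 = 79.995
Sum: 10×12.011 + 10×1.008 + 1×126.904 + 1×14.007 + 5×15.999 = 351.096 → 351.10 g/mol.

351.10 g/mol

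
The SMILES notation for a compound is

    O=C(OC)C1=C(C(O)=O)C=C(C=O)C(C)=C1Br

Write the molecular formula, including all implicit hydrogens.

Walk through each heavy atom and fill implicit hydrogens from standard valence (C 4, N 3, O 2, S 2, halogen 1):
  atom 1: O, bond orders sum to 2 (valence 2) → 0 H
  atom 2: C, bond orders sum to 4 (valence 4) → 0 H
  atom 3: O, bond orders sum to 2 (valence 2) → 0 H
  atom 4: C, bond orders sum to 1 (valence 4) → 3 H
  atom 5: C, bond orders sum to 4 (valence 4) → 0 H
  atom 6: C, bond orders sum to 4 (valence 4) → 0 H
  atom 7: C, bond orders sum to 4 (valence 4) → 0 H
  atom 8: O, bond orders sum to 1 (valence 2) → 1 H
  atom 9: O, bond orders sum to 2 (valence 2) → 0 H
  atom 10: C, bond orders sum to 3 (valence 4) → 1 H
  atom 11: C, bond orders sum to 4 (valence 4) → 0 H
  atom 12: C, bond orders sum to 3 (valence 4) → 1 H
  atom 13: O, bond orders sum to 2 (valence 2) → 0 H
  atom 14: C, bond orders sum to 4 (valence 4) → 0 H
  atom 15: C, bond orders sum to 1 (valence 4) → 3 H
  atom 16: C, bond orders sum to 4 (valence 4) → 0 H
  atom 17: Br (halogen, monovalent) → 0 H
Totals → C:11, H:9, Br:1, O:5.
In Hill order: C11H9BrO5.

C11H9BrO5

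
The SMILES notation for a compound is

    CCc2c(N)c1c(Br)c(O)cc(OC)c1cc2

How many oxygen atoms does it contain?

Scan the SMILES for O atoms (remember two-letter symbols like Cl and Br are single atoms).
Oxygen count: 2.

2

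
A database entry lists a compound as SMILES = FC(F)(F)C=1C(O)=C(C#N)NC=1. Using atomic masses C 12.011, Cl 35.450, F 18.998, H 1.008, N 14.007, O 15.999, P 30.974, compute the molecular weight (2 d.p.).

176.10 g/mol

First, the molecular formula is C6H3F3N2O (counting implicit H from valence).
  C: 6 × 12.011 = 72.066
  F: 3 × 18.998 = 56.994
  H: 3 × 1.008 = 3.024
  N: 2 × 14.007 = 28.014
  O: 1 × 15.999 = 15.999
Sum: 6×12.011 + 3×18.998 + 3×1.008 + 2×14.007 + 1×15.999 = 176.097 → 176.10 g/mol.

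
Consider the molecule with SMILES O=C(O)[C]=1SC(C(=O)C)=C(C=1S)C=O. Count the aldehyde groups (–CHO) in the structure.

1

The aldehyde motif appears at heavy-atom position 13 in the SMILES.
Other groups present: 1 carboxylic acid, 1 ketone, 1 thiol.
Aldehyde count: 1.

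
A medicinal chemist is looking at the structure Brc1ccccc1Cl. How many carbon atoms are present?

6

Count every carbon token in the SMILES (each C, including those in ring-closure positions and inside branches).
Carbon count: 6.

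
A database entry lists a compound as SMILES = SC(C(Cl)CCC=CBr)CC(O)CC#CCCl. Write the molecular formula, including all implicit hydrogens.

Walk through each heavy atom and fill implicit hydrogens from standard valence (C 4, N 3, O 2, S 2, halogen 1):
  atom 1: S, bond orders sum to 1 (valence 2) → 1 H
  atom 2: C, bond orders sum to 3 (valence 4) → 1 H
  atom 3: C, bond orders sum to 3 (valence 4) → 1 H
  atom 4: Cl (halogen, monovalent) → 0 H
  atom 5: C, bond orders sum to 2 (valence 4) → 2 H
  atom 6: C, bond orders sum to 2 (valence 4) → 2 H
  atom 7: C, bond orders sum to 3 (valence 4) → 1 H
  atom 8: C, bond orders sum to 3 (valence 4) → 1 H
  atom 9: Br (halogen, monovalent) → 0 H
  atom 10: C, bond orders sum to 2 (valence 4) → 2 H
  atom 11: C, bond orders sum to 3 (valence 4) → 1 H
  atom 12: O, bond orders sum to 1 (valence 2) → 1 H
  atom 13: C, bond orders sum to 2 (valence 4) → 2 H
  atom 14: C, bond orders sum to 4 (valence 4) → 0 H
  atom 15: C, bond orders sum to 4 (valence 4) → 0 H
  atom 16: C, bond orders sum to 2 (valence 4) → 2 H
  atom 17: Cl (halogen, monovalent) → 0 H
Totals → C:12, H:17, Br:1, Cl:2, O:1, S:1.

C12H17BrCl2OS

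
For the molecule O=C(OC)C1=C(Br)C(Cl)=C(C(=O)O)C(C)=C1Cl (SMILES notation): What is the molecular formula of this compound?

Walk through each heavy atom and fill implicit hydrogens from standard valence (C 4, N 3, O 2, S 2, halogen 1):
  atom 1: O, bond orders sum to 2 (valence 2) → 0 H
  atom 2: C, bond orders sum to 4 (valence 4) → 0 H
  atom 3: O, bond orders sum to 2 (valence 2) → 0 H
  atom 4: C, bond orders sum to 1 (valence 4) → 3 H
  atom 5: C, bond orders sum to 4 (valence 4) → 0 H
  atom 6: C, bond orders sum to 4 (valence 4) → 0 H
  atom 7: Br (halogen, monovalent) → 0 H
  atom 8: C, bond orders sum to 4 (valence 4) → 0 H
  atom 9: Cl (halogen, monovalent) → 0 H
  atom 10: C, bond orders sum to 4 (valence 4) → 0 H
  atom 11: C, bond orders sum to 4 (valence 4) → 0 H
  atom 12: O, bond orders sum to 2 (valence 2) → 0 H
  atom 13: O, bond orders sum to 1 (valence 2) → 1 H
  atom 14: C, bond orders sum to 4 (valence 4) → 0 H
  atom 15: C, bond orders sum to 1 (valence 4) → 3 H
  atom 16: C, bond orders sum to 4 (valence 4) → 0 H
  atom 17: Cl (halogen, monovalent) → 0 H
Totals → C:10, H:7, Br:1, Cl:2, O:4.

C10H7BrCl2O4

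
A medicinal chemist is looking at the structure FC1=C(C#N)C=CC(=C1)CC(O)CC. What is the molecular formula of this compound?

Walk through each heavy atom and fill implicit hydrogens from standard valence (C 4, N 3, O 2, S 2, halogen 1):
  atom 1: F (halogen, monovalent) → 0 H
  atom 2: C, bond orders sum to 4 (valence 4) → 0 H
  atom 3: C, bond orders sum to 4 (valence 4) → 0 H
  atom 4: C, bond orders sum to 4 (valence 4) → 0 H
  atom 5: N, bond orders sum to 3 (valence 3) → 0 H
  atom 6: C, bond orders sum to 3 (valence 4) → 1 H
  atom 7: C, bond orders sum to 3 (valence 4) → 1 H
  atom 8: C, bond orders sum to 4 (valence 4) → 0 H
  atom 9: C, bond orders sum to 3 (valence 4) → 1 H
  atom 10: C, bond orders sum to 2 (valence 4) → 2 H
  atom 11: C, bond orders sum to 3 (valence 4) → 1 H
  atom 12: O, bond orders sum to 1 (valence 2) → 1 H
  atom 13: C, bond orders sum to 2 (valence 4) → 2 H
  atom 14: C, bond orders sum to 1 (valence 4) → 3 H
Totals → C:11, H:12, F:1, N:1, O:1.
In Hill order: C11H12FNO.

C11H12FNO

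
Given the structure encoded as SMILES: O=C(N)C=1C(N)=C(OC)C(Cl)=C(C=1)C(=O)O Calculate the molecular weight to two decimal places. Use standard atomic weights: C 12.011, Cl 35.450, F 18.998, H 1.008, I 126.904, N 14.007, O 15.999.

244.63 g/mol

First, the molecular formula is C9H9ClN2O4 (counting implicit H from valence).
  C: 9 × 12.011 = 108.099
  Cl: 1 × 35.450 = 35.450
  H: 9 × 1.008 = 9.072
  N: 2 × 14.007 = 28.014
  O: 4 × 15.999 = 63.996
Sum: 9×12.011 + 1×35.450 + 9×1.008 + 2×14.007 + 4×15.999 = 244.631 → 244.63 g/mol.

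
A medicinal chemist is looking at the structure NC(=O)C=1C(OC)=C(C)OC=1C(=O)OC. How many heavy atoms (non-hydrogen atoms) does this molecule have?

Every atom symbol written in the SMILES (organic subset) is one heavy atom; implicit H are not written.
Heavy atoms by element → C:9, N:1, O:5.
Total: 15.

15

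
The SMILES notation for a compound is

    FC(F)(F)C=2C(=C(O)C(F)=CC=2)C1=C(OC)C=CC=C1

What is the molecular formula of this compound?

Walk through each heavy atom and fill implicit hydrogens from standard valence (C 4, N 3, O 2, S 2, halogen 1):
  atom 1: F (halogen, monovalent) → 0 H
  atom 2: C, bond orders sum to 4 (valence 4) → 0 H
  atom 3: F (halogen, monovalent) → 0 H
  atom 4: F (halogen, monovalent) → 0 H
  atom 5: C, bond orders sum to 4 (valence 4) → 0 H
  atom 6: C, bond orders sum to 4 (valence 4) → 0 H
  atom 7: C, bond orders sum to 4 (valence 4) → 0 H
  atom 8: O, bond orders sum to 1 (valence 2) → 1 H
  atom 9: C, bond orders sum to 4 (valence 4) → 0 H
  atom 10: F (halogen, monovalent) → 0 H
  atom 11: C, bond orders sum to 3 (valence 4) → 1 H
  atom 12: C, bond orders sum to 3 (valence 4) → 1 H
  atom 13: C, bond orders sum to 4 (valence 4) → 0 H
  atom 14: C, bond orders sum to 4 (valence 4) → 0 H
  atom 15: O, bond orders sum to 2 (valence 2) → 0 H
  atom 16: C, bond orders sum to 1 (valence 4) → 3 H
  atom 17: C, bond orders sum to 3 (valence 4) → 1 H
  atom 18: C, bond orders sum to 3 (valence 4) → 1 H
  atom 19: C, bond orders sum to 3 (valence 4) → 1 H
  atom 20: C, bond orders sum to 3 (valence 4) → 1 H
Totals → C:14, H:10, F:4, O:2.
In Hill order: C14H10F4O2.

C14H10F4O2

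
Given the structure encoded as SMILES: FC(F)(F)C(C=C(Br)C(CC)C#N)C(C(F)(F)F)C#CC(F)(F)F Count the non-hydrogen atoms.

24

Every atom symbol written in the SMILES (organic subset) is one heavy atom; implicit H are not written.
Heavy atoms by element → Br:1, C:13, F:9, N:1.
Total: 24.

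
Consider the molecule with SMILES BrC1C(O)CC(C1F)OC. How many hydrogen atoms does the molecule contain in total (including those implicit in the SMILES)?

Walk through each heavy atom and fill implicit hydrogens from standard valence (C 4, N 3, O 2, S 2, halogen 1):
  atom 1: Br (halogen, monovalent) → 0 H
  atom 2: C, bond orders sum to 3 (valence 4) → 1 H
  atom 3: C, bond orders sum to 3 (valence 4) → 1 H
  atom 4: O, bond orders sum to 1 (valence 2) → 1 H
  atom 5: C, bond orders sum to 2 (valence 4) → 2 H
  atom 6: C, bond orders sum to 3 (valence 4) → 1 H
  atom 7: C, bond orders sum to 3 (valence 4) → 1 H
  atom 8: F (halogen, monovalent) → 0 H
  atom 9: O, bond orders sum to 2 (valence 2) → 0 H
  atom 10: C, bond orders sum to 1 (valence 4) → 3 H
Total hydrogens: 10.

10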